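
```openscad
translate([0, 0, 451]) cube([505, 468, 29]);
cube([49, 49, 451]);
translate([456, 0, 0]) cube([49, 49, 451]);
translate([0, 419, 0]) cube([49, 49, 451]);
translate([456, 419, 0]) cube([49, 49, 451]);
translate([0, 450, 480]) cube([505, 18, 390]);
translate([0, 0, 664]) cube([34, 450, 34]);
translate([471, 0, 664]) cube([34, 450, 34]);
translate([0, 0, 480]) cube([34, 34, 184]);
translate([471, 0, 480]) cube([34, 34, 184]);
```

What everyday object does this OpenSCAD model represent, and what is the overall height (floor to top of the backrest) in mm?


A chair. The overall height is 870 mm.

A slab on four corner posts with a tall panel at the back — a chair. The seat slab sits at z = 451 with thickness 29, and the 390 mm backrest starts at the seat top, so the overall height is 451 + 29 + 390 = 870 mm.


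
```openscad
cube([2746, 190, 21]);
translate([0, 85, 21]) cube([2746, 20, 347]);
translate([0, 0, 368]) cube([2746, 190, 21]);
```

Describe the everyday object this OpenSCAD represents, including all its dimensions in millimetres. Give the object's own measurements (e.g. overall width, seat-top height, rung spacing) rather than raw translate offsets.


An I-beam lying along x, 2746 mm long. Overall section height 389 mm. Two flanges 190 mm wide (y) and 21 mm thick, one on the floor and one at the top; a web 20 mm thick runs between them, centred on the flange width.


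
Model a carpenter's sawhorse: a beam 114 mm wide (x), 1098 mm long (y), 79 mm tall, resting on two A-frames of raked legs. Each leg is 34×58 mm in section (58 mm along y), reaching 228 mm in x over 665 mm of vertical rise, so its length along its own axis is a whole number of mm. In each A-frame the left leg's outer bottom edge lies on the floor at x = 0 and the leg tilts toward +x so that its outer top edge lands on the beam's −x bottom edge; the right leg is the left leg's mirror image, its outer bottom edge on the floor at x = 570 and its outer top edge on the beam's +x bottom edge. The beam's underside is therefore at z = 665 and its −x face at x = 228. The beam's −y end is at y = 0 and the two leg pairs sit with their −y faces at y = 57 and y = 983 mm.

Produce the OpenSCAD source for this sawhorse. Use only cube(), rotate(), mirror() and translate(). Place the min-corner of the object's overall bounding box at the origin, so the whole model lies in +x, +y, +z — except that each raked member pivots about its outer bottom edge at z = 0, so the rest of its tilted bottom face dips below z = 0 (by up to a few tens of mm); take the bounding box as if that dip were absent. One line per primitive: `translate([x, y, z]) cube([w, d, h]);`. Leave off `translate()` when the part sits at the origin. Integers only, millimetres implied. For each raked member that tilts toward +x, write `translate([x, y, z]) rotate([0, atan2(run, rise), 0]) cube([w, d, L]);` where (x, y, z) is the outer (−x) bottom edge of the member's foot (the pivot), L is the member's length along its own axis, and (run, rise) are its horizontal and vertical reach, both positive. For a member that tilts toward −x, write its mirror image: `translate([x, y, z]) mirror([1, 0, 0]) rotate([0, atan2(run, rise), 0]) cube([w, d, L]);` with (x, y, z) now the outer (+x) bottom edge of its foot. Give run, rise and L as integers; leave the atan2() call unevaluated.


translate([228, 0, 665]) cube([114, 1098, 79]);
translate([0, 57, 0]) rotate([0, atan2(228, 665), 0]) cube([34, 58, 703]);
translate([570, 57, 0]) mirror([1, 0, 0]) rotate([0, atan2(228, 665), 0]) cube([34, 58, 703]);
translate([0, 983, 0]) rotate([0, atan2(228, 665), 0]) cube([34, 58, 703]);
translate([570, 983, 0]) mirror([1, 0, 0]) rotate([0, atan2(228, 665), 0]) cube([34, 58, 703]);


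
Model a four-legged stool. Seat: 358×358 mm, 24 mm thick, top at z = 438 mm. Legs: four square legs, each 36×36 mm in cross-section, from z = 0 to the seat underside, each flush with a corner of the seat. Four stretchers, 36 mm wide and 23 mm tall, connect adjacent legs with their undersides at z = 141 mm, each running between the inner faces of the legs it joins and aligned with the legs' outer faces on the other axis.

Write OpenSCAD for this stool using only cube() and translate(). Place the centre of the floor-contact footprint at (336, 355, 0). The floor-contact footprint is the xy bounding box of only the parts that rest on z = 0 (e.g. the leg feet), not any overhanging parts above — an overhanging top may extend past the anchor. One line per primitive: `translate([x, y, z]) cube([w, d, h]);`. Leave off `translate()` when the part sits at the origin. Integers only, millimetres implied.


// leg_h = 438 - 24 = 414
// stretcher span = 358 - 2*36 = 286
translate([157, 176, 414]) cube([358, 358, 24]);
translate([157, 176, 0]) cube([36, 36, 414]);
translate([479, 176, 0]) cube([36, 36, 414]);
translate([157, 498, 0]) cube([36, 36, 414]);
translate([479, 498, 0]) cube([36, 36, 414]);
translate([193, 176, 141]) cube([286, 36, 23]);
translate([193, 498, 141]) cube([286, 36, 23]);
translate([157, 212, 141]) cube([36, 286, 23]);
translate([479, 212, 141]) cube([36, 286, 23]);


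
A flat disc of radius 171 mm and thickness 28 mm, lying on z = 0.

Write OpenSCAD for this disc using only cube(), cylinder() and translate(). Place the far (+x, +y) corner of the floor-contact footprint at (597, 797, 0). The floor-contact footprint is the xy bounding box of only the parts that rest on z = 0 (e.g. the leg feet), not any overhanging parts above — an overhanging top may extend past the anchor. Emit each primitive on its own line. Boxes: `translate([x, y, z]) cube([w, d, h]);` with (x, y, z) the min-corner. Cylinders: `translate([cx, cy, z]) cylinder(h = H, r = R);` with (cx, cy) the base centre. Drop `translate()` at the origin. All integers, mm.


translate([426, 626, 0]) cylinder(h = 28, r = 171);


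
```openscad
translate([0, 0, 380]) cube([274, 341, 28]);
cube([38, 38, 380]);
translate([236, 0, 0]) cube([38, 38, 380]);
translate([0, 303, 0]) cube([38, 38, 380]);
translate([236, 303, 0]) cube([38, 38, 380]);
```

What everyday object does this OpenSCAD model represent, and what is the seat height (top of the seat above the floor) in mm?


A stool. The seat height is 408 mm.

A 274×341×28 slab at z = 380 on four corner posts — a stool. The seat top is 380 + 28 = 408 mm.


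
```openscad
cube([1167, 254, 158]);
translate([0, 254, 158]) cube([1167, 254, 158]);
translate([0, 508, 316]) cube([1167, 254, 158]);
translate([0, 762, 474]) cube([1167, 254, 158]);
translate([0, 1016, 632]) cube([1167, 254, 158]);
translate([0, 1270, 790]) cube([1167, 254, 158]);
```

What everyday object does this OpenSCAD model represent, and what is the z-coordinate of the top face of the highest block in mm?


A staircase. The total rise is 948 mm.

6 identical blocks, each offset up and back from the previous — a staircase. Each step is 158 mm tall and there are 6 of them, so the total rise is 6 × 158 = 948 mm.


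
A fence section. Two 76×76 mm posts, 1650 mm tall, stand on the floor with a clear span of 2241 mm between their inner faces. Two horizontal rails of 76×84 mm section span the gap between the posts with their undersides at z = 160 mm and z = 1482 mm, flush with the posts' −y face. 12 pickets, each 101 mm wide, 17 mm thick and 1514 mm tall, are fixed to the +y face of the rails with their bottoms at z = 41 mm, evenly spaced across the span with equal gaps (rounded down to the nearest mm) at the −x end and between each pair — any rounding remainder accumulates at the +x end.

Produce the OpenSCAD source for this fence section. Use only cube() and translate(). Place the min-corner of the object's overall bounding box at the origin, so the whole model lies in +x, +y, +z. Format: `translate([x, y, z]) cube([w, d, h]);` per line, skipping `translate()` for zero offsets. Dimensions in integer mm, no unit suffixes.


cube([76, 76, 1650]);
translate([2317, 0, 0]) cube([76, 76, 1650]);
translate([76, 0, 160]) cube([2241, 76, 84]);
translate([76, 0, 1482]) cube([2241, 76, 84]);
translate([155, 76, 41]) cube([101, 17, 1514]);
translate([335, 76, 41]) cube([101, 17, 1514]);
translate([515, 76, 41]) cube([101, 17, 1514]);
translate([695, 76, 41]) cube([101, 17, 1514]);
translate([875, 76, 41]) cube([101, 17, 1514]);
translate([1055, 76, 41]) cube([101, 17, 1514]);
translate([1235, 76, 41]) cube([101, 17, 1514]);
translate([1415, 76, 41]) cube([101, 17, 1514]);
translate([1595, 76, 41]) cube([101, 17, 1514]);
translate([1775, 76, 41]) cube([101, 17, 1514]);
translate([1955, 76, 41]) cube([101, 17, 1514]);
translate([2135, 76, 41]) cube([101, 17, 1514]);


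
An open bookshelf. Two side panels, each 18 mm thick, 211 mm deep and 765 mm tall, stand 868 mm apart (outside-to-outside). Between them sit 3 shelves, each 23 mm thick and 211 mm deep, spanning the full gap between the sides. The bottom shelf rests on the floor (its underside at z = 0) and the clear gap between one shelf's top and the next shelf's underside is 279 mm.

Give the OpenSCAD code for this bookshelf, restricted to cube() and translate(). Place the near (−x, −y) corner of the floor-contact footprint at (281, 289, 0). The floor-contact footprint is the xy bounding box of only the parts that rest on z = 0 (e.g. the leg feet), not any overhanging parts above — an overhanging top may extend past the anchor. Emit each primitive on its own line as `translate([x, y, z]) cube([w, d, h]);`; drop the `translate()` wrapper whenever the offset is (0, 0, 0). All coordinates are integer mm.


translate([281, 289, 0]) cube([18, 211, 765]);
translate([1131, 289, 0]) cube([18, 211, 765]);
translate([299, 289, 0]) cube([832, 211, 23]);
translate([299, 289, 302]) cube([832, 211, 23]);
translate([299, 289, 604]) cube([832, 211, 23]);


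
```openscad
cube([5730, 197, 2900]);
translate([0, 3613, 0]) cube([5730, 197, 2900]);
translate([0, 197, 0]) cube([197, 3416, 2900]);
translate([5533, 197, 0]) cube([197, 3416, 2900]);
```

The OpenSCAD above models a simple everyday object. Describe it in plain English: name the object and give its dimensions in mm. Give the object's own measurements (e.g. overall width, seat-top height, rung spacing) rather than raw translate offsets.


The wall frame of a small rectangular building: four walls, each 2900 mm tall and 197 mm thick, enclosing a footprint 5730 mm (x) by 3810 mm (y) outside-to-outside, with no floor or roof. The front and back walls (the −y and +y sides) span the full width; the two side walls fit between them.


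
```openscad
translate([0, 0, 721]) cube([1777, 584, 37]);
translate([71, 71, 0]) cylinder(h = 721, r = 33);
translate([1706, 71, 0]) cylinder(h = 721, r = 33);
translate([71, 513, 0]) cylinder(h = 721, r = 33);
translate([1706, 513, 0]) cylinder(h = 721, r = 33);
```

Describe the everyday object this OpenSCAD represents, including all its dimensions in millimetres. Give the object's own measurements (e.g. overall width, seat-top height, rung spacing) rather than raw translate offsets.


A rectangular dining table. The top is 1777×584×37 mm with its upper surface at z = 758 mm. It stands on four round legs of 66 mm diameter, each leg's bounding box inset 38 mm from the nearest pair of top edges, running from the floor to the underside of the top.


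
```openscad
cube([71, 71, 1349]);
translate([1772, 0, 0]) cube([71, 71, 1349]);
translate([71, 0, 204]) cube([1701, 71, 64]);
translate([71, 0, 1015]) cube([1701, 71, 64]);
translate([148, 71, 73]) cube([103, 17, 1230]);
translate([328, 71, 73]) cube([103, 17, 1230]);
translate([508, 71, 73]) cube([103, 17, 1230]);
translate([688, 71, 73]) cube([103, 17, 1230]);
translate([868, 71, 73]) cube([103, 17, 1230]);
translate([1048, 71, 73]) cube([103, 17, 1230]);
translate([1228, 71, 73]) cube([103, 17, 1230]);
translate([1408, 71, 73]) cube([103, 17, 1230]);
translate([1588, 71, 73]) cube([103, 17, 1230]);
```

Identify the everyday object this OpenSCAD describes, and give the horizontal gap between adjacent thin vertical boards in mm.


A fence section. The picket gap is 77 mm.

Two posts, two rails, 9 pickets — a fence section. Span 1701 mm holds 9 pickets of 103 mm with 10 equal gaps: ⌊(1701 − 9·103) / 10⌋ = 77 mm.


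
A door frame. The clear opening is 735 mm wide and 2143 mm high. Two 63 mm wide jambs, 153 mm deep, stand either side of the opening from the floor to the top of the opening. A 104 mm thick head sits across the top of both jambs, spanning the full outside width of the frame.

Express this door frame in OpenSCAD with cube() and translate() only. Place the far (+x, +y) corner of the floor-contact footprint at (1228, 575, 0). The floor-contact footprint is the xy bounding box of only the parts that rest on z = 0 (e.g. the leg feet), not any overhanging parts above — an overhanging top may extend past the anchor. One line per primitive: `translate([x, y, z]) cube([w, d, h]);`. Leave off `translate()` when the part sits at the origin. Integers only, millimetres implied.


translate([367, 422, 0]) cube([63, 153, 2143]);
translate([1165, 422, 0]) cube([63, 153, 2143]);
translate([367, 422, 2143]) cube([861, 153, 104]);


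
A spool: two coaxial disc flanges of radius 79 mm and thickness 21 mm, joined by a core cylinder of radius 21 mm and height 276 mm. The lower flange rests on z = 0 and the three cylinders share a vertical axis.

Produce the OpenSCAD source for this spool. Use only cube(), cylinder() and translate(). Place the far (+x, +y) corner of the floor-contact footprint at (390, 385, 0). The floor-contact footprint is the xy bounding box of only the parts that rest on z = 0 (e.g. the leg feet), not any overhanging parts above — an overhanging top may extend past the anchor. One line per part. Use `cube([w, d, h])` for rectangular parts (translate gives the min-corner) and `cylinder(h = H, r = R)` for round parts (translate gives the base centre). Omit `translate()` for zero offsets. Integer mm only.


translate([311, 306, 0]) cylinder(h = 21, r = 79);
translate([311, 306, 21]) cylinder(h = 276, r = 21);
translate([311, 306, 297]) cylinder(h = 21, r = 79);


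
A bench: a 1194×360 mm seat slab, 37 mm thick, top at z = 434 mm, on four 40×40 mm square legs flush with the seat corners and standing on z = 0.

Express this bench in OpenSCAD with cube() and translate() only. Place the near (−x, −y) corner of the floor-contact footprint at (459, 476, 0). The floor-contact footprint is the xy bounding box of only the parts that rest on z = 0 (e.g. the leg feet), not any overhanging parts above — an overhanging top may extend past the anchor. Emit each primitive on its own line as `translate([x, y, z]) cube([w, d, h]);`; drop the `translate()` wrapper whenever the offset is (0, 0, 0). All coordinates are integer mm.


translate([459, 476, 397]) cube([1194, 360, 37]);
translate([459, 476, 0]) cube([40, 40, 397]);
translate([459, 796, 0]) cube([40, 40, 397]);
translate([1613, 476, 0]) cube([40, 40, 397]);
translate([1613, 796, 0]) cube([40, 40, 397]);


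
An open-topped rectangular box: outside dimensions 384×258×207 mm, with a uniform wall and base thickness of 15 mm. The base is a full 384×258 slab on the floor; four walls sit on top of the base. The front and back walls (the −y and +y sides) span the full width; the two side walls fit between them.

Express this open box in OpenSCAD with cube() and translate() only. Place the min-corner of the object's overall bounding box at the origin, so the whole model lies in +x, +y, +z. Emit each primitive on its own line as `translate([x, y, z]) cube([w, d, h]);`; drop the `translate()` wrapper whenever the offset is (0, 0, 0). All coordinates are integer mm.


cube([384, 258, 15]);
translate([0, 0, 15]) cube([384, 15, 192]);
translate([0, 243, 15]) cube([384, 15, 192]);
translate([0, 15, 15]) cube([15, 228, 192]);
translate([369, 15, 15]) cube([15, 228, 192]);


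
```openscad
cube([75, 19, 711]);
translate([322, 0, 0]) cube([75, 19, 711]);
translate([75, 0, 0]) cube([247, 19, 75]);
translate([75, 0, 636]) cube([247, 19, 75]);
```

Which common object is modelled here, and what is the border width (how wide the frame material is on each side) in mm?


A picture frame. The border width is 75 mm.

Four thin pieces enclosing a rectangular opening — a picture frame. The two full-height stiles are 711 mm tall; the top rail sits at z = 636 and is 75 mm tall, so the border above the opening is 711 − 636 = 75 mm, matching the stile x-width.


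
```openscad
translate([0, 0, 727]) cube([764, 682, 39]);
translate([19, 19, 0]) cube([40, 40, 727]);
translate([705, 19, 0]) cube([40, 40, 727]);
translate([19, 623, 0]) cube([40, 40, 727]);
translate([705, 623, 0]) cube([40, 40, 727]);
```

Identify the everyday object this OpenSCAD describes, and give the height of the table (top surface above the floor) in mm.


A table. The table height is 766 mm.

A 764×682×39 slab sits at z = 727 on four 40 mm square posts — a table. The top surface is at 727 + 39 = 766 mm.


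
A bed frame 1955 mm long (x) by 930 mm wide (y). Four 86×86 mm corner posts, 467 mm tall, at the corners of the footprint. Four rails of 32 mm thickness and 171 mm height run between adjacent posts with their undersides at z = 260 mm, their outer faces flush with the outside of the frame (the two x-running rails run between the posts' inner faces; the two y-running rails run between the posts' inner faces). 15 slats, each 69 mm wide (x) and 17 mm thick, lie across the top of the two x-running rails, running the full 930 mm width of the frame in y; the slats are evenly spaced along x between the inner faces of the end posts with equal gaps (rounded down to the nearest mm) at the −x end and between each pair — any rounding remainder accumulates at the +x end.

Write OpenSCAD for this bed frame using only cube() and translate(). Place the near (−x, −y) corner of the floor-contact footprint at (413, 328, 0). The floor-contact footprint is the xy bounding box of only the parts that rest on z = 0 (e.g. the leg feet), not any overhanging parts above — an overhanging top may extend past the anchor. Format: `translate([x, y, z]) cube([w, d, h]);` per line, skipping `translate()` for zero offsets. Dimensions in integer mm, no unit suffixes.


translate([413, 328, 0]) cube([86, 86, 467]);
translate([413, 1172, 0]) cube([86, 86, 467]);
translate([2282, 328, 0]) cube([86, 86, 467]);
translate([2282, 1172, 0]) cube([86, 86, 467]);
translate([499, 328, 260]) cube([1783, 32, 171]);
translate([499, 1226, 260]) cube([1783, 32, 171]);
translate([413, 414, 260]) cube([32, 758, 171]);
translate([2336, 414, 260]) cube([32, 758, 171]);
translate([545, 328, 431]) cube([69, 930, 17]);
translate([660, 328, 431]) cube([69, 930, 17]);
translate([775, 328, 431]) cube([69, 930, 17]);
translate([890, 328, 431]) cube([69, 930, 17]);
translate([1005, 328, 431]) cube([69, 930, 17]);
translate([1120, 328, 431]) cube([69, 930, 17]);
translate([1235, 328, 431]) cube([69, 930, 17]);
translate([1350, 328, 431]) cube([69, 930, 17]);
translate([1465, 328, 431]) cube([69, 930, 17]);
translate([1580, 328, 431]) cube([69, 930, 17]);
translate([1695, 328, 431]) cube([69, 930, 17]);
translate([1810, 328, 431]) cube([69, 930, 17]);
translate([1925, 328, 431]) cube([69, 930, 17]);
translate([2040, 328, 431]) cube([69, 930, 17]);
translate([2155, 328, 431]) cube([69, 930, 17]);


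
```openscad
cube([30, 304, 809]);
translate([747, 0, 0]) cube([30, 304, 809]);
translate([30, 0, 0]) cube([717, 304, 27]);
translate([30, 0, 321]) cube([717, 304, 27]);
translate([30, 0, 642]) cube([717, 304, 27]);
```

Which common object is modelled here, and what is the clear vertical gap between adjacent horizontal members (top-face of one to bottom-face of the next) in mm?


A bookshelf. The clear shelf gap is 294 mm.

Two tall side panels with 3 horizontal boards between them — a bookshelf. The first two shelf undersides are at z = 0 and z = 321; with shelf thickness 27, the clear gap is 321 − 0 − 27 = 294 mm.


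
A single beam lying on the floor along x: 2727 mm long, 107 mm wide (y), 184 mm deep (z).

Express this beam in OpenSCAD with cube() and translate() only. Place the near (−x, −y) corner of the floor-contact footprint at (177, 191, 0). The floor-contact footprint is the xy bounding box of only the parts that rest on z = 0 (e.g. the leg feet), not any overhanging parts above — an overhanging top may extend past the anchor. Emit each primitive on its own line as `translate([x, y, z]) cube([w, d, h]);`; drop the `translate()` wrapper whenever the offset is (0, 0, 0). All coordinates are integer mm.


translate([177, 191, 0]) cube([2727, 107, 184]);


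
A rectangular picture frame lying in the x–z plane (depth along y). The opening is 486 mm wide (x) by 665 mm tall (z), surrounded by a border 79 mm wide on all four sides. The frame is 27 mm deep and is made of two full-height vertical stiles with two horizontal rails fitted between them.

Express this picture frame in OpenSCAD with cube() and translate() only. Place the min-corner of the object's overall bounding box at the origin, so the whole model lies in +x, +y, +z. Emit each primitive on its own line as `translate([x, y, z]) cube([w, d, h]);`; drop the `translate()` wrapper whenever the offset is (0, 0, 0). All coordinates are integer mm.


cube([79, 27, 823]);
translate([565, 0, 0]) cube([79, 27, 823]);
translate([79, 0, 0]) cube([486, 27, 79]);
translate([79, 0, 744]) cube([486, 27, 79]);


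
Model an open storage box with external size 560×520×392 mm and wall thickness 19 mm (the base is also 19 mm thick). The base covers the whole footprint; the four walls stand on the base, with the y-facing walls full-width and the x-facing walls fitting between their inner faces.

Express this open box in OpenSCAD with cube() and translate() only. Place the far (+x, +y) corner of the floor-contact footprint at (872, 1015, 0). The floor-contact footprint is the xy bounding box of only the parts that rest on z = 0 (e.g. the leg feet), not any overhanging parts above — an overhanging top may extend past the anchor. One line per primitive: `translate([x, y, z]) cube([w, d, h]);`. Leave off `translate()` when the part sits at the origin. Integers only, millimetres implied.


translate([312, 495, 0]) cube([560, 520, 19]);
translate([312, 495, 19]) cube([560, 19, 373]);
translate([312, 996, 19]) cube([560, 19, 373]);
translate([312, 514, 19]) cube([19, 482, 373]);
translate([853, 514, 19]) cube([19, 482, 373]);


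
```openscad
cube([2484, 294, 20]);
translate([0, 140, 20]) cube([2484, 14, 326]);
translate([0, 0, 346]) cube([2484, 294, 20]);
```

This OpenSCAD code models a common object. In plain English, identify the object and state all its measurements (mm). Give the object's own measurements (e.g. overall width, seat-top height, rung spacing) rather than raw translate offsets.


An I-beam lying along x, 2484 mm long. Overall section height 366 mm. Two flanges 294 mm wide (y) and 20 mm thick, one on the floor and one at the top; a web 14 mm thick runs between them, centred on the flange width.


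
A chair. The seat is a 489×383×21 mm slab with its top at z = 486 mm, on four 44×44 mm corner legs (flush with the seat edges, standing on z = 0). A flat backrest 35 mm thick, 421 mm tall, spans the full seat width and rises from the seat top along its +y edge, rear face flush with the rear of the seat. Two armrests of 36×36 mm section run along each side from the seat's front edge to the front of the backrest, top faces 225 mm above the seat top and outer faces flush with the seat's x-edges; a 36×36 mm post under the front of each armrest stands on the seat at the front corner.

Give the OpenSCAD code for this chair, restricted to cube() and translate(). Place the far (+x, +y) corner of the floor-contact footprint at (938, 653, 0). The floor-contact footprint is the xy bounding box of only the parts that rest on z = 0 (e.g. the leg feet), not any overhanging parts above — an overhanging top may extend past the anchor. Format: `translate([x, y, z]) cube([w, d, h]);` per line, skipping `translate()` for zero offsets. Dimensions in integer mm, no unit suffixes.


translate([449, 270, 465]) cube([489, 383, 21]);
translate([449, 270, 0]) cube([44, 44, 465]);
translate([894, 270, 0]) cube([44, 44, 465]);
translate([449, 609, 0]) cube([44, 44, 465]);
translate([894, 609, 0]) cube([44, 44, 465]);
translate([449, 618, 486]) cube([489, 35, 421]);
translate([449, 270, 675]) cube([36, 348, 36]);
translate([902, 270, 675]) cube([36, 348, 36]);
translate([449, 270, 486]) cube([36, 36, 189]);
translate([902, 270, 486]) cube([36, 36, 189]);


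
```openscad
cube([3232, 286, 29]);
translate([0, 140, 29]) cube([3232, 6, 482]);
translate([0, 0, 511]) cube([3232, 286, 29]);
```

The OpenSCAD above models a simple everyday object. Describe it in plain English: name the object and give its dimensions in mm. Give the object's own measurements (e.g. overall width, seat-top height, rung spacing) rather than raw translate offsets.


An I-beam lying along x, 3232 mm long. Overall section height 540 mm. Two flanges 286 mm wide (y) and 29 mm thick, one on the floor and one at the top; a web 6 mm thick runs between them, centred on the flange width.


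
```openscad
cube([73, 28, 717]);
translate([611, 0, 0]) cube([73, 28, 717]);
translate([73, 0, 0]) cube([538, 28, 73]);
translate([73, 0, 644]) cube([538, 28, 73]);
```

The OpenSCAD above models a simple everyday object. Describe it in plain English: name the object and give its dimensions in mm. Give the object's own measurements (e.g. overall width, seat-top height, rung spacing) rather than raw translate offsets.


A rectangular picture frame lying in the x–z plane (depth along y). The opening is 538 mm wide (x) by 571 mm tall (z), surrounded by a border 73 mm wide on all four sides. The frame is 28 mm deep and is made of two full-height vertical stiles with two horizontal rails fitted between them.


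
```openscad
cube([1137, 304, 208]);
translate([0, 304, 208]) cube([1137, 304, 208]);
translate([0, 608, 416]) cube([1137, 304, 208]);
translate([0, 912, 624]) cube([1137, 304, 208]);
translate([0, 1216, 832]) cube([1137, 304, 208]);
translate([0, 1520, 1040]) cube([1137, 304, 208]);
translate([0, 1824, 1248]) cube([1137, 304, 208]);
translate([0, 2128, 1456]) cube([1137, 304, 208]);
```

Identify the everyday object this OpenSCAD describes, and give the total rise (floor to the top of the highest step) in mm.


A staircase. The total rise is 1664 mm.

8 identical blocks, each offset up and back from the previous — a staircase. Each step is 208 mm tall and there are 8 of them, so the total rise is 8 × 208 = 1664 mm.


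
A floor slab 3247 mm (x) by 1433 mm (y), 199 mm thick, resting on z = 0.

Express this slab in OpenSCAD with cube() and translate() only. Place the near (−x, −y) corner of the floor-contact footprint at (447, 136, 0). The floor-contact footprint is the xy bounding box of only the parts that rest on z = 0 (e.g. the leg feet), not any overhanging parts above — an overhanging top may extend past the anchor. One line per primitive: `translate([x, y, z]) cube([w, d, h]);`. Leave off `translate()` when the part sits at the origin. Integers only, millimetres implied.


translate([447, 136, 0]) cube([3247, 1433, 199]);


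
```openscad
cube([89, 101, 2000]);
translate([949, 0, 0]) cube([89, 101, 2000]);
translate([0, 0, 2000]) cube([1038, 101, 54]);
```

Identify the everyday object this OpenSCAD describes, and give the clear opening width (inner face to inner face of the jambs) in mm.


A door frame. The clear opening width is 860 mm.

Two 2000 mm tall posts with a header on top — a door frame. The left jamb is 89 mm wide at x = 0; the right jamb starts at x = 949. The clear opening is 949 − 89 = 860 mm.


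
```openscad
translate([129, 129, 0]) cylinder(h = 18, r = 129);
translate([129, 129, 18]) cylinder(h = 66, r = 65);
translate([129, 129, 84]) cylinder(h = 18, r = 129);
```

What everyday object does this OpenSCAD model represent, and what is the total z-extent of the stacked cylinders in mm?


A spool. The overall height is 102 mm.

Three coaxial cylinders, large–small–large — a spool. Two 18 mm flanges and a 66 mm core give 18 + 66 + 18 = 102 mm.


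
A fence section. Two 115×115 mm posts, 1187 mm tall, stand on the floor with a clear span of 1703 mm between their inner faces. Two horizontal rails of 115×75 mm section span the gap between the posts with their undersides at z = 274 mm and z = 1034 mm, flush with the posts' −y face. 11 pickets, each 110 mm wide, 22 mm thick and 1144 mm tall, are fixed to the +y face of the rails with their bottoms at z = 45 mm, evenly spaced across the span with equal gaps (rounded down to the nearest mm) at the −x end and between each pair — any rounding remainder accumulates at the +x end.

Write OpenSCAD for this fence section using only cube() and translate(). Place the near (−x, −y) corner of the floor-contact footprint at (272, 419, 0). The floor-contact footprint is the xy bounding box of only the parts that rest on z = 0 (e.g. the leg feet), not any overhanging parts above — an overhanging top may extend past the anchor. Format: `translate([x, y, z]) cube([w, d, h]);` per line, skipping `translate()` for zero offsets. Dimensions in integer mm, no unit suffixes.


translate([272, 419, 0]) cube([115, 115, 1187]);
translate([2090, 419, 0]) cube([115, 115, 1187]);
translate([387, 419, 274]) cube([1703, 115, 75]);
translate([387, 419, 1034]) cube([1703, 115, 75]);
translate([428, 534, 45]) cube([110, 22, 1144]);
translate([579, 534, 45]) cube([110, 22, 1144]);
translate([730, 534, 45]) cube([110, 22, 1144]);
translate([881, 534, 45]) cube([110, 22, 1144]);
translate([1032, 534, 45]) cube([110, 22, 1144]);
translate([1183, 534, 45]) cube([110, 22, 1144]);
translate([1334, 534, 45]) cube([110, 22, 1144]);
translate([1485, 534, 45]) cube([110, 22, 1144]);
translate([1636, 534, 45]) cube([110, 22, 1144]);
translate([1787, 534, 45]) cube([110, 22, 1144]);
translate([1938, 534, 45]) cube([110, 22, 1144]);


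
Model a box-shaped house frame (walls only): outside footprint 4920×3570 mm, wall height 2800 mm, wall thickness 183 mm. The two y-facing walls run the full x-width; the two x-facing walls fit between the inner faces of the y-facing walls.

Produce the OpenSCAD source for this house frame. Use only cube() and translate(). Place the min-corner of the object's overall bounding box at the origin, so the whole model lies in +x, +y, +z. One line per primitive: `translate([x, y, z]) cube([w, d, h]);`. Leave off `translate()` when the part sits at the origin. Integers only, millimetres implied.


cube([4920, 183, 2800]);
translate([0, 3387, 0]) cube([4920, 183, 2800]);
translate([0, 183, 0]) cube([183, 3204, 2800]);
translate([4737, 183, 0]) cube([183, 3204, 2800]);


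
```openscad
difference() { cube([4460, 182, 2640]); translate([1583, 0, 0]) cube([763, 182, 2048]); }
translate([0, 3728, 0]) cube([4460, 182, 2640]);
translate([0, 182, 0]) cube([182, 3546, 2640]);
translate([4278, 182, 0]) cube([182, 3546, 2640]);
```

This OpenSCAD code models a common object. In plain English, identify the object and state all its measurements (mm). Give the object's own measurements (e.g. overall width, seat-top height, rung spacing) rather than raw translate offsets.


A single room: four walls, each 2640 mm tall and 182 mm thick, enclosing an outside footprint 4460×3910 mm (x × y), no floor or roof. The front and back walls (−y and +y sides) run the full x-width; the side walls fit between their inner faces. A door opening 763 mm wide and 2048 mm tall is cut through the front wall from the floor up, its −x edge 1583 mm from the wall's −x end.


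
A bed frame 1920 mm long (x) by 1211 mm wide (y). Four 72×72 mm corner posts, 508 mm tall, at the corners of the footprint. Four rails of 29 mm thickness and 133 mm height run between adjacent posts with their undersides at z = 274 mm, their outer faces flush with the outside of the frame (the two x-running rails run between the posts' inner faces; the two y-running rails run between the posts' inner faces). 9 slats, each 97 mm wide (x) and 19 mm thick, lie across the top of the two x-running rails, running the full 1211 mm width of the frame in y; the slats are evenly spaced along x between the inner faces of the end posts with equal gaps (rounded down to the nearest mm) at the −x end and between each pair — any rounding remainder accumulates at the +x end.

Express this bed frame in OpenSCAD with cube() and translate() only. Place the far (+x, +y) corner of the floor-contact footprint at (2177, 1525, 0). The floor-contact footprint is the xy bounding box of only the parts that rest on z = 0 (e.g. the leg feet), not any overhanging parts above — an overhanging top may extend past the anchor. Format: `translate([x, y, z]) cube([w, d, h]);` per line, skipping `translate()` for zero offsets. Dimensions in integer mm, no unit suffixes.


// slat z = rail_z + rail_h = 274 + 133 = 407
// slat gap = ⌊(1776 − 9·97) / 10⌋ = 90
translate([257, 314, 0]) cube([72, 72, 508]);
translate([257, 1453, 0]) cube([72, 72, 508]);
translate([2105, 314, 0]) cube([72, 72, 508]);
translate([2105, 1453, 0]) cube([72, 72, 508]);
translate([329, 314, 274]) cube([1776, 29, 133]);
translate([329, 1496, 274]) cube([1776, 29, 133]);
translate([257, 386, 274]) cube([29, 1067, 133]);
translate([2148, 386, 274]) cube([29, 1067, 133]);
translate([419, 314, 407]) cube([97, 1211, 19]);
translate([606, 314, 407]) cube([97, 1211, 19]);
translate([793, 314, 407]) cube([97, 1211, 19]);
translate([980, 314, 407]) cube([97, 1211, 19]);
translate([1167, 314, 407]) cube([97, 1211, 19]);
translate([1354, 314, 407]) cube([97, 1211, 19]);
translate([1541, 314, 407]) cube([97, 1211, 19]);
translate([1728, 314, 407]) cube([97, 1211, 19]);
translate([1915, 314, 407]) cube([97, 1211, 19]);


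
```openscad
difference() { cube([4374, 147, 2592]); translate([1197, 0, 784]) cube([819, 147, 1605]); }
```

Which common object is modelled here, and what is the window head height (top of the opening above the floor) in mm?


A wall with a window opening. The window head height is 2389 mm.

A wall with a rectangular opening subtracted — a window. Sill at z = 784, opening 1605 mm tall, so the head is at 784 + 1605 = 2389 mm.


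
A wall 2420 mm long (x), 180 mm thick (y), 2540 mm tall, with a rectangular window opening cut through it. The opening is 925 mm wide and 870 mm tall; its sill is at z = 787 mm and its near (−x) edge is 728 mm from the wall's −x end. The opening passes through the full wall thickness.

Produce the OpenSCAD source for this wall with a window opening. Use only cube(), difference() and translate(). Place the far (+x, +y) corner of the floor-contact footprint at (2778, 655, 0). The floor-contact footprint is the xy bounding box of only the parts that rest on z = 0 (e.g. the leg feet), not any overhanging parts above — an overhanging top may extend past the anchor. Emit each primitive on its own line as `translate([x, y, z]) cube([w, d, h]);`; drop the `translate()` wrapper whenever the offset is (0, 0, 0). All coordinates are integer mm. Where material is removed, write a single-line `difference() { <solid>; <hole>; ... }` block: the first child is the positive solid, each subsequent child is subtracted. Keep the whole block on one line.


difference() { translate([358, 475, 0]) cube([2420, 180, 2540]); translate([1086, 475, 787]) cube([925, 180, 870]); }


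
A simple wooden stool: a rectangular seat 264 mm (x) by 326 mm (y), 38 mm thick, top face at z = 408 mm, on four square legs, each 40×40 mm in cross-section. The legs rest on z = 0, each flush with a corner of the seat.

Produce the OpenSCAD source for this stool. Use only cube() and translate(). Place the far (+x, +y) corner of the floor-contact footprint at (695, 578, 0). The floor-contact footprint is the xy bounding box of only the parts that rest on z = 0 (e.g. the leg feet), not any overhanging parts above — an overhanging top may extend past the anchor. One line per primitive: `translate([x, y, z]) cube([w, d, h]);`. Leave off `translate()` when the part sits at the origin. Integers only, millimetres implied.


// leg_h = 408 - 38 = 370
translate([431, 252, 370]) cube([264, 326, 38]);
translate([431, 252, 0]) cube([40, 40, 370]);
translate([655, 252, 0]) cube([40, 40, 370]);
translate([431, 538, 0]) cube([40, 40, 370]);
translate([655, 538, 0]) cube([40, 40, 370]);


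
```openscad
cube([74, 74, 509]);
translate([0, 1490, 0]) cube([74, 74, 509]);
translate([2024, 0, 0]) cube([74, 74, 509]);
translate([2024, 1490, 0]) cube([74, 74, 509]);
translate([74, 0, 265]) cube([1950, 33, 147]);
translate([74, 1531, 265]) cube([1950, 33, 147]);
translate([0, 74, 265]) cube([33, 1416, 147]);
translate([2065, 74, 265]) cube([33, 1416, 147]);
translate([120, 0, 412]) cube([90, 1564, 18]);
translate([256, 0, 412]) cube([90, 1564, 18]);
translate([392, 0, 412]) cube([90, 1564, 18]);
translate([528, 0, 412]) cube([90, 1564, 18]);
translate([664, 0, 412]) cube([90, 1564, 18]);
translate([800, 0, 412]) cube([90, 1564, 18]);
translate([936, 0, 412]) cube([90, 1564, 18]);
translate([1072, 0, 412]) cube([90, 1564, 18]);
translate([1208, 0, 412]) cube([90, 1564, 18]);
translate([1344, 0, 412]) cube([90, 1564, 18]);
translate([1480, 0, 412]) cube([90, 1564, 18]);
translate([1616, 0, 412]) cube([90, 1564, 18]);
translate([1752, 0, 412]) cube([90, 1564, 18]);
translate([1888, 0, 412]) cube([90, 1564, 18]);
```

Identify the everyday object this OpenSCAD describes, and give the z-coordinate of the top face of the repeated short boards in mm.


A bed frame. The slat-top height is 430 mm.

Four posts, four rails, and a row of slats — a bed frame. Slats sit on the rails at z = 265 + 147 = 412; with slat thickness 18, the top is 430 mm.


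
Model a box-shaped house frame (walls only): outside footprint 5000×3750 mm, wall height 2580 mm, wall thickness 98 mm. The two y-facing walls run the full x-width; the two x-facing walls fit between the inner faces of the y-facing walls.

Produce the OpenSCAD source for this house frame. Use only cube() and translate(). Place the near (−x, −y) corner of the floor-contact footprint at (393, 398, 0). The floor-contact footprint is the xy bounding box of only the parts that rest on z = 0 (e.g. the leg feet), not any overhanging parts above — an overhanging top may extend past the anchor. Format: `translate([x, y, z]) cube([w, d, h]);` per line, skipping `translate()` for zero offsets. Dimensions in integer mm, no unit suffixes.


translate([393, 398, 0]) cube([5000, 98, 2580]);
translate([393, 4050, 0]) cube([5000, 98, 2580]);
translate([393, 496, 0]) cube([98, 3554, 2580]);
translate([5295, 496, 0]) cube([98, 3554, 2580]);


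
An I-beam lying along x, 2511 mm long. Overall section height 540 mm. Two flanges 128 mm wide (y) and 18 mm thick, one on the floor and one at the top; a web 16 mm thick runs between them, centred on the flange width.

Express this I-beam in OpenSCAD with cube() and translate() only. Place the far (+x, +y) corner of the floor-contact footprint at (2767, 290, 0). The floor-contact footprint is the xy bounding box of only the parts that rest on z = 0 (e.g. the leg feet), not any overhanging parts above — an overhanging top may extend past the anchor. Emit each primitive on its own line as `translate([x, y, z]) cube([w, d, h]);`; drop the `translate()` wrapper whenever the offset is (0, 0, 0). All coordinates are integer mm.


translate([256, 162, 0]) cube([2511, 128, 18]);
translate([256, 218, 18]) cube([2511, 16, 504]);
translate([256, 162, 522]) cube([2511, 128, 18]);


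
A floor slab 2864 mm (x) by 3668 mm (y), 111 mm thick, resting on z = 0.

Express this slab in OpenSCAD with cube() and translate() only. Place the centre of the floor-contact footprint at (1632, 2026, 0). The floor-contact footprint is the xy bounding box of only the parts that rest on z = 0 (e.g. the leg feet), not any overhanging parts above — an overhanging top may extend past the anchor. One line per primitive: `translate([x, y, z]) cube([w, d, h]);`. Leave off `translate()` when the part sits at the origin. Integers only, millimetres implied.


translate([200, 192, 0]) cube([2864, 3668, 111]);
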